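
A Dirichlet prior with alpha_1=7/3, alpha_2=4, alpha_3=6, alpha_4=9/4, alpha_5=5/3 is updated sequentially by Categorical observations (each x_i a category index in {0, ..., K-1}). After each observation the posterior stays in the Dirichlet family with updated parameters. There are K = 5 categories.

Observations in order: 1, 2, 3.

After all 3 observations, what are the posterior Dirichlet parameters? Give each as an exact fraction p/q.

alpha_1=7/3, alpha_2=5, alpha_3=7, alpha_4=13/4, alpha_5=5/3

obs 1: x=1 → posterior Dirichlet(7/3, 5, 6, 9/4, 5/3)
obs 2: x=2 → posterior Dirichlet(7/3, 5, 7, 9/4, 5/3)
obs 3: x=3 → posterior Dirichlet(7/3, 5, 7, 13/4, 5/3)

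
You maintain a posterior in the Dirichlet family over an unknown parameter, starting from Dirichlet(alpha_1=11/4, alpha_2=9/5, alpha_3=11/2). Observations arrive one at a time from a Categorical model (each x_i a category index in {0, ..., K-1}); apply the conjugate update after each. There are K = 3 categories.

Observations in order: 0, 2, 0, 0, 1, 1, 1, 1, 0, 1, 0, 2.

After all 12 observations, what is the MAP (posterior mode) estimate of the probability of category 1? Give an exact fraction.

obs 1: x=0 → posterior Dirichlet(15/4, 9/5, 11/2)
obs 2: x=2 → posterior Dirichlet(15/4, 9/5, 13/2)
obs 3: x=0 → posterior Dirichlet(19/4, 9/5, 13/2)
obs 4: x=0 → posterior Dirichlet(23/4, 9/5, 13/2)
obs 5: x=1 → posterior Dirichlet(23/4, 14/5, 13/2)
obs 6: x=1 → posterior Dirichlet(23/4, 19/5, 13/2)
obs 7: x=1 → posterior Dirichlet(23/4, 24/5, 13/2)
obs 8: x=1 → posterior Dirichlet(23/4, 29/5, 13/2)
obs 9: x=0 → posterior Dirichlet(27/4, 29/5, 13/2)
obs 10: x=1 → posterior Dirichlet(27/4, 34/5, 13/2)
obs 11: x=0 → posterior Dirichlet(31/4, 34/5, 13/2)
obs 12: x=2 → posterior Dirichlet(31/4, 34/5, 15/2)

116/381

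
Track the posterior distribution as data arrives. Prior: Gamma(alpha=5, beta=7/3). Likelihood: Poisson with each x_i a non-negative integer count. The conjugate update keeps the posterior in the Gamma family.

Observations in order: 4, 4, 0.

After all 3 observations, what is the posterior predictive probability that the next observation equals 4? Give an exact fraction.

obs 1: x=4 → posterior Gamma(9, 10/3)
obs 2: x=4 → posterior Gamma(13, 13/3)
obs 3: x=0 → posterior Gamma(13, 16/3)

663920657066958520320/5480386857784802185939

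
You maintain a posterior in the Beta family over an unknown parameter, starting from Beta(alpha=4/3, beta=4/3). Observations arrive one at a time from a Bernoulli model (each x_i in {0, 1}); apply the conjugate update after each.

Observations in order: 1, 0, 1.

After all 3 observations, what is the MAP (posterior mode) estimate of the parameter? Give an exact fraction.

7/11

obs 1: x=1 → posterior Beta(7/3, 4/3)
obs 2: x=0 → posterior Beta(7/3, 7/3)
obs 3: x=1 → posterior Beta(10/3, 7/3)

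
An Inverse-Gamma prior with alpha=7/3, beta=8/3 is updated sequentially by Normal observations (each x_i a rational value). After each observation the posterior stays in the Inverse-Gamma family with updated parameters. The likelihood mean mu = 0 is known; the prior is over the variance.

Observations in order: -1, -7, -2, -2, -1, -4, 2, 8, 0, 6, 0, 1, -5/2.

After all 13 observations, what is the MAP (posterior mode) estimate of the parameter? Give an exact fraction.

obs 1: x=-1 → posterior Inverse-Gamma(17/6, 19/6)
obs 2: x=-7 → posterior Inverse-Gamma(10/3, 83/3)
obs 3: x=-2 → posterior Inverse-Gamma(23/6, 89/3)
obs 4: x=-2 → posterior Inverse-Gamma(13/3, 95/3)
obs 5: x=-1 → posterior Inverse-Gamma(29/6, 193/6)
obs 6: x=-4 → posterior Inverse-Gamma(16/3, 241/6)
obs 7: x=2 → posterior Inverse-Gamma(35/6, 253/6)
obs 8: x=8 → posterior Inverse-Gamma(19/3, 445/6)
obs 9: x=0 → posterior Inverse-Gamma(41/6, 445/6)
obs 10: x=6 → posterior Inverse-Gamma(22/3, 553/6)
obs 11: x=0 → posterior Inverse-Gamma(47/6, 553/6)
obs 12: x=1 → posterior Inverse-Gamma(25/3, 278/3)
obs 13: x=-5/2 → posterior Inverse-Gamma(53/6, 2299/24)

2299/236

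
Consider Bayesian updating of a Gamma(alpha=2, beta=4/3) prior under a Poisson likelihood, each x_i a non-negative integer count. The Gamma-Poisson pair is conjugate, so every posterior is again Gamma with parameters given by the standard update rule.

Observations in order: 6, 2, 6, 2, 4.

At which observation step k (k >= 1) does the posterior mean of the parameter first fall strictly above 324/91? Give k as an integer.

obs 1: x=6 → posterior Gamma(8, 7/3)
obs 2: x=2 → posterior Gamma(10, 10/3)
obs 3: x=6 → posterior Gamma(16, 13/3)
obs 4: x=2 → posterior Gamma(18, 16/3)
obs 5: x=4 → posterior Gamma(22, 19/3)

k = 3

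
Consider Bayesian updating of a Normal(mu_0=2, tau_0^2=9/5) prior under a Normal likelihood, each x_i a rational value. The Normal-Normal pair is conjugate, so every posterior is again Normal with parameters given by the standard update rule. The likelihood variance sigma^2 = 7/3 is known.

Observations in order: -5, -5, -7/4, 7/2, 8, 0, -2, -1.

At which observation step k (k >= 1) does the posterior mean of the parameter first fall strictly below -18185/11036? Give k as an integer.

obs 1: x=-5 → posterior Normal(-65/62, 63/62)
obs 2: x=-5 → posterior Normal(-200/89, 63/89)
obs 3: x=-7/4 → posterior Normal(-989/464, 63/116)
obs 4: x=7/2 → posterior Normal(-47/44, 63/143)
obs 5: x=8 → posterior Normal(253/680, 63/170)
obs 6: x=0 → posterior Normal(253/788, 63/197)
obs 7: x=-2 → posterior Normal(37/896, 9/32)
obs 8: x=-1 → posterior Normal(-71/1004, 63/251)

k = 2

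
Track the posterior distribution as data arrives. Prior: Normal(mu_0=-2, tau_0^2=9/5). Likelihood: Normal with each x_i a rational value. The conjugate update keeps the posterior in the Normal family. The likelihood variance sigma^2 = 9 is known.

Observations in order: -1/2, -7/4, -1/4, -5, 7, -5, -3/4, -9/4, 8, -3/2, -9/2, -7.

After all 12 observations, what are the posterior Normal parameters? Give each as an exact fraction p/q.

obs 1: x=-1/2 → posterior Normal(-7/4, 3/2)
obs 2: x=-7/4 → posterior Normal(-7/4, 9/7)
obs 3: x=-1/4 → posterior Normal(-25/16, 9/8)
obs 4: x=-5 → posterior Normal(-35/18, 1)
obs 5: x=7 → posterior Normal(-21/20, 9/10)
obs 6: x=-5 → posterior Normal(-31/22, 9/11)
obs 7: x=-3/4 → posterior Normal(-65/48, 3/4)
obs 8: x=-9/4 → posterior Normal(-37/26, 9/13)
obs 9: x=8 → posterior Normal(-3/4, 9/14)
obs 10: x=-3/2 → posterior Normal(-4/5, 3/5)
obs 11: x=-9/2 → posterior Normal(-33/32, 9/16)
obs 12: x=-7 → posterior Normal(-47/34, 9/17)

mu_0=-47/34, tau_0^2=9/17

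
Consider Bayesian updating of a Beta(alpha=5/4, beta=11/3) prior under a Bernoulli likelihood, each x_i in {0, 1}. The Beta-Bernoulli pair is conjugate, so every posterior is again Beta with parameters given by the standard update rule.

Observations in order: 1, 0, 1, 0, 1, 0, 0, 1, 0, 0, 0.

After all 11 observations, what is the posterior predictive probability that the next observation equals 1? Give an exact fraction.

63/191

obs 1: x=1 → posterior Beta(9/4, 11/3)
obs 2: x=0 → posterior Beta(9/4, 14/3)
obs 3: x=1 → posterior Beta(13/4, 14/3)
obs 4: x=0 → posterior Beta(13/4, 17/3)
obs 5: x=1 → posterior Beta(17/4, 17/3)
obs 6: x=0 → posterior Beta(17/4, 20/3)
obs 7: x=0 → posterior Beta(17/4, 23/3)
obs 8: x=1 → posterior Beta(21/4, 23/3)
obs 9: x=0 → posterior Beta(21/4, 26/3)
obs 10: x=0 → posterior Beta(21/4, 29/3)
obs 11: x=0 → posterior Beta(21/4, 32/3)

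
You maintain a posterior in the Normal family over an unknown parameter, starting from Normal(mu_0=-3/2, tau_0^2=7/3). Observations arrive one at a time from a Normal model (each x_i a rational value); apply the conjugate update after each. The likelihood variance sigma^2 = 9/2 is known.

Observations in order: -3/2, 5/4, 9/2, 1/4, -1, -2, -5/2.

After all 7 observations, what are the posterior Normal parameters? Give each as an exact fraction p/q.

obs 1: x=-3/2 → posterior Normal(-3/2, 63/41)
obs 2: x=5/4 → posterior Normal(-4/5, 63/55)
obs 3: x=9/2 → posterior Normal(19/69, 21/23)
obs 4: x=1/4 → posterior Normal(45/166, 63/83)
obs 5: x=-1 → posterior Normal(17/194, 63/97)
obs 6: x=-2 → posterior Normal(-13/74, 21/37)
obs 7: x=-5/2 → posterior Normal(-109/250, 63/125)

mu_0=-109/250, tau_0^2=63/125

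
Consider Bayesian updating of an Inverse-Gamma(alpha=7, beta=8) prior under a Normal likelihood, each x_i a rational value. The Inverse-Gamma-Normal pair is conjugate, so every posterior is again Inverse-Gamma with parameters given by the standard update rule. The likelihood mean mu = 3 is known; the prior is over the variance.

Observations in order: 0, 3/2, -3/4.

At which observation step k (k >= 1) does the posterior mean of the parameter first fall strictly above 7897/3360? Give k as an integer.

obs 1: x=0 → posterior Inverse-Gamma(15/2, 25/2)
obs 2: x=3/2 → posterior Inverse-Gamma(8, 109/8)
obs 3: x=-3/4 → posterior Inverse-Gamma(17/2, 661/32)

k = 3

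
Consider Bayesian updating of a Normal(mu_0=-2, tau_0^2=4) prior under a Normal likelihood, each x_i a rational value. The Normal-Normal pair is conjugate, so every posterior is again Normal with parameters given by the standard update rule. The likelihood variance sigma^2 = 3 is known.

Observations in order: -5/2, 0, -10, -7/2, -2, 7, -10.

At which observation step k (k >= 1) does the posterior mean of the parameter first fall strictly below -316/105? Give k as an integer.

obs 1: x=-5/2 → posterior Normal(-16/7, 12/7)
obs 2: x=0 → posterior Normal(-16/11, 12/11)
obs 3: x=-10 → posterior Normal(-56/15, 4/5)
obs 4: x=-7/2 → posterior Normal(-70/19, 12/19)
obs 5: x=-2 → posterior Normal(-78/23, 12/23)
obs 6: x=7 → posterior Normal(-50/27, 4/9)
obs 7: x=-10 → posterior Normal(-90/31, 12/31)

k = 3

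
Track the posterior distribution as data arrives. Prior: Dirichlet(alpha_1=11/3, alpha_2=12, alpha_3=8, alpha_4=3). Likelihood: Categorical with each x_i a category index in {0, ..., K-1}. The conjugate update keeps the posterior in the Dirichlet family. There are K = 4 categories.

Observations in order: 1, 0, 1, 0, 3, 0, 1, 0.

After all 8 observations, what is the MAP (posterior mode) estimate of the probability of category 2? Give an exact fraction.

obs 1: x=1 → posterior Dirichlet(11/3, 13, 8, 3)
obs 2: x=0 → posterior Dirichlet(14/3, 13, 8, 3)
obs 3: x=1 → posterior Dirichlet(14/3, 14, 8, 3)
obs 4: x=0 → posterior Dirichlet(17/3, 14, 8, 3)
obs 5: x=3 → posterior Dirichlet(17/3, 14, 8, 4)
obs 6: x=0 → posterior Dirichlet(20/3, 14, 8, 4)
obs 7: x=1 → posterior Dirichlet(20/3, 15, 8, 4)
obs 8: x=0 → posterior Dirichlet(23/3, 15, 8, 4)

21/92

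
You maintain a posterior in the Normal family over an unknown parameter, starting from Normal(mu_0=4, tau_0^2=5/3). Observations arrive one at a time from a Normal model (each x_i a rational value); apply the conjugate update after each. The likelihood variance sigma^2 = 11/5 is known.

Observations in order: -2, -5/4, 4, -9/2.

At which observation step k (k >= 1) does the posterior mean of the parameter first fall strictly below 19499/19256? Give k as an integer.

k = 2

obs 1: x=-2 → posterior Normal(41/29, 55/58)
obs 2: x=-5/4 → posterior Normal(203/332, 55/83)
obs 3: x=4 → posterior Normal(67/48, 55/108)
obs 4: x=-9/2 → posterior Normal(153/532, 55/133)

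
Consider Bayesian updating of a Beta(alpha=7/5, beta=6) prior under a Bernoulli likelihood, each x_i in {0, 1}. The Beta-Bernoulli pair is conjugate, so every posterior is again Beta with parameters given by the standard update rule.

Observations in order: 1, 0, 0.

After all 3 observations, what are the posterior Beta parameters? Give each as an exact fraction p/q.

alpha=12/5, beta=8

obs 1: x=1 → posterior Beta(12/5, 6)
obs 2: x=0 → posterior Beta(12/5, 7)
obs 3: x=0 → posterior Beta(12/5, 8)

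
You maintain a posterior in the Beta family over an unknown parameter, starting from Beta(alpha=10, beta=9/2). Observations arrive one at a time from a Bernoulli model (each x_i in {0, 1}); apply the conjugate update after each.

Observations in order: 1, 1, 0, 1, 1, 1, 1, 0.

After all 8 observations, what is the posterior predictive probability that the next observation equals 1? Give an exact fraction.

32/45

obs 1: x=1 → posterior Beta(11, 9/2)
obs 2: x=1 → posterior Beta(12, 9/2)
obs 3: x=0 → posterior Beta(12, 11/2)
obs 4: x=1 → posterior Beta(13, 11/2)
obs 5: x=1 → posterior Beta(14, 11/2)
obs 6: x=1 → posterior Beta(15, 11/2)
obs 7: x=1 → posterior Beta(16, 11/2)
obs 8: x=0 → posterior Beta(16, 13/2)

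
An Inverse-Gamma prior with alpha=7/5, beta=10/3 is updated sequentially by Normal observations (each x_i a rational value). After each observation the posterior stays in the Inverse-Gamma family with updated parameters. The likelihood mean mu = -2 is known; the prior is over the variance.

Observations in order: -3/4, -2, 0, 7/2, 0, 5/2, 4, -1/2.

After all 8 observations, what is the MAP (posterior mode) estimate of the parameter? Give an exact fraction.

obs 1: x=-3/4 → posterior Inverse-Gamma(19/10, 395/96)
obs 2: x=-2 → posterior Inverse-Gamma(12/5, 395/96)
obs 3: x=0 → posterior Inverse-Gamma(29/10, 587/96)
obs 4: x=7/2 → posterior Inverse-Gamma(17/5, 2039/96)
obs 5: x=0 → posterior Inverse-Gamma(39/10, 2231/96)
obs 6: x=5/2 → posterior Inverse-Gamma(22/5, 3203/96)
obs 7: x=4 → posterior Inverse-Gamma(49/10, 4931/96)
obs 8: x=-1/2 → posterior Inverse-Gamma(27/5, 5039/96)

25195/3072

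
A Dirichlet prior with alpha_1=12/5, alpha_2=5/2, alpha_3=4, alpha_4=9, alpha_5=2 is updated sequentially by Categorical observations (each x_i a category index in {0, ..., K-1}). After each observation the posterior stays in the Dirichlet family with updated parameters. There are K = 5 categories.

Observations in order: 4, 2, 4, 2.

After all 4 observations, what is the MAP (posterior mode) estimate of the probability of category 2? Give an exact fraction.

obs 1: x=4 → posterior Dirichlet(12/5, 5/2, 4, 9, 3)
obs 2: x=2 → posterior Dirichlet(12/5, 5/2, 5, 9, 3)
obs 3: x=4 → posterior Dirichlet(12/5, 5/2, 5, 9, 4)
obs 4: x=2 → posterior Dirichlet(12/5, 5/2, 6, 9, 4)

50/189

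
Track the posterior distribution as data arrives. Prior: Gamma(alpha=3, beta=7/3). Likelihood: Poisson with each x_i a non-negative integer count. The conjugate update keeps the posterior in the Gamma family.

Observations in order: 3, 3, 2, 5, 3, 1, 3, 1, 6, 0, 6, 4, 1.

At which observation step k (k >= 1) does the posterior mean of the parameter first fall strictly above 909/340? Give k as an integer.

k = 11

obs 1: x=3 → posterior Gamma(6, 10/3)
obs 2: x=3 → posterior Gamma(9, 13/3)
obs 3: x=2 → posterior Gamma(11, 16/3)
obs 4: x=5 → posterior Gamma(16, 19/3)
obs 5: x=3 → posterior Gamma(19, 22/3)
obs 6: x=1 → posterior Gamma(20, 25/3)
obs 7: x=3 → posterior Gamma(23, 28/3)
obs 8: x=1 → posterior Gamma(24, 31/3)
obs 9: x=6 → posterior Gamma(30, 34/3)
obs 10: x=0 → posterior Gamma(30, 37/3)
obs 11: x=6 → posterior Gamma(36, 40/3)
obs 12: x=4 → posterior Gamma(40, 43/3)
obs 13: x=1 → posterior Gamma(41, 46/3)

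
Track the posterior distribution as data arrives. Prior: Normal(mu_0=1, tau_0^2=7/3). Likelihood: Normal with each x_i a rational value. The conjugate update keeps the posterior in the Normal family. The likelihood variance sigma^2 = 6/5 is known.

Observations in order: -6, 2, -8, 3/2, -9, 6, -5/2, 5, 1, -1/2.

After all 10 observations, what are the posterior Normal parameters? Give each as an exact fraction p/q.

mu_0=-699/736, tau_0^2=21/184

obs 1: x=-6 → posterior Normal(-192/53, 42/53)
obs 2: x=2 → posterior Normal(-61/44, 21/44)
obs 3: x=-8 → posterior Normal(-134/41, 14/41)
obs 4: x=3/2 → posterior Normal(-699/316, 21/79)
obs 5: x=-9 → posterior Normal(-1329/386, 42/193)
obs 6: x=6 → posterior Normal(-303/152, 7/38)
obs 7: x=-5/2 → posterior Normal(-542/263, 42/263)
obs 8: x=5 → posterior Normal(-367/298, 21/149)
obs 9: x=1 → posterior Normal(-332/333, 14/111)
obs 10: x=-1/2 → posterior Normal(-699/736, 21/184)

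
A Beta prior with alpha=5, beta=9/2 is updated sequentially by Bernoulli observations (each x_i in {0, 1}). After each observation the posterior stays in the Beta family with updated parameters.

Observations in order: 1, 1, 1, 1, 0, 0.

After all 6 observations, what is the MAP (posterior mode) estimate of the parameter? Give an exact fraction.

obs 1: x=1 → posterior Beta(6, 9/2)
obs 2: x=1 → posterior Beta(7, 9/2)
obs 3: x=1 → posterior Beta(8, 9/2)
obs 4: x=1 → posterior Beta(9, 9/2)
obs 5: x=0 → posterior Beta(9, 11/2)
obs 6: x=0 → posterior Beta(9, 13/2)

16/27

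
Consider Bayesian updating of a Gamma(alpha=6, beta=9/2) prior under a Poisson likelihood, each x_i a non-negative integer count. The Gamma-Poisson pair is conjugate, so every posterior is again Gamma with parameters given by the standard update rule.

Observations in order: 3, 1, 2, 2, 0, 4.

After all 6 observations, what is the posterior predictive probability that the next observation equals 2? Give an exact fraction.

obs 1: x=3 → posterior Gamma(9, 11/2)
obs 2: x=1 → posterior Gamma(10, 13/2)
obs 3: x=2 → posterior Gamma(12, 15/2)
obs 4: x=2 → posterior Gamma(14, 17/2)
obs 5: x=0 → posterior Gamma(14, 19/2)
obs 6: x=4 → posterior Gamma(18, 21/2)

431522461999353422376059724/1716155831334586342923895201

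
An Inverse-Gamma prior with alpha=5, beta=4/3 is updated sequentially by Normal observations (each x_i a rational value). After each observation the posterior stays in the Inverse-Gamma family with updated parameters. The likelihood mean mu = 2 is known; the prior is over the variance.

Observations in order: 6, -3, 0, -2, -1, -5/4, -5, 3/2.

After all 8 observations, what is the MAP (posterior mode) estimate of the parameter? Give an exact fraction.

obs 1: x=6 → posterior Inverse-Gamma(11/2, 28/3)
obs 2: x=-3 → posterior Inverse-Gamma(6, 131/6)
obs 3: x=0 → posterior Inverse-Gamma(13/2, 143/6)
obs 4: x=-2 → posterior Inverse-Gamma(7, 191/6)
obs 5: x=-1 → posterior Inverse-Gamma(15/2, 109/3)
obs 6: x=-5/4 → posterior Inverse-Gamma(8, 3995/96)
obs 7: x=-5 → posterior Inverse-Gamma(17/2, 6347/96)
obs 8: x=3/2 → posterior Inverse-Gamma(9, 6359/96)

6359/960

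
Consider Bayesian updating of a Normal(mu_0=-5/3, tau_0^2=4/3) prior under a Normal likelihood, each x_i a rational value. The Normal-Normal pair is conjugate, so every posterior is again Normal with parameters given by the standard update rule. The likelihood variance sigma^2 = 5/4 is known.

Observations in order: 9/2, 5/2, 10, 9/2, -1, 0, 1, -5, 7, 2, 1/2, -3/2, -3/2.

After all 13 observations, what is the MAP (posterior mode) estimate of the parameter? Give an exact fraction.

343/223

obs 1: x=9/2 → posterior Normal(47/31, 20/31)
obs 2: x=5/2 → posterior Normal(87/47, 20/47)
obs 3: x=10 → posterior Normal(247/63, 20/63)
obs 4: x=9/2 → posterior Normal(319/79, 20/79)
obs 5: x=-1 → posterior Normal(303/95, 4/19)
obs 6: x=0 → posterior Normal(101/37, 20/111)
obs 7: x=1 → posterior Normal(319/127, 20/127)
obs 8: x=-5 → posterior Normal(239/143, 20/143)
obs 9: x=7 → posterior Normal(117/53, 20/159)
obs 10: x=2 → posterior Normal(383/175, 4/35)
obs 11: x=1/2 → posterior Normal(391/191, 20/191)
obs 12: x=-3/2 → posterior Normal(367/207, 20/207)
obs 13: x=-3/2 → posterior Normal(343/223, 20/223)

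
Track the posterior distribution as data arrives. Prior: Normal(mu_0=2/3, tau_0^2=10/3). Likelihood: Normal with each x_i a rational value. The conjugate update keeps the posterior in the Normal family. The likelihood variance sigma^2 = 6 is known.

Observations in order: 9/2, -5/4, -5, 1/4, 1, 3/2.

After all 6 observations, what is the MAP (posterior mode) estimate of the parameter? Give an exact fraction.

obs 1: x=9/2 → posterior Normal(57/28, 15/7)
obs 2: x=-5/4 → posterior Normal(89/76, 30/19)
obs 3: x=-5 → posterior Normal(-11/96, 5/4)
obs 4: x=1/4 → posterior Normal(-3/58, 30/29)
obs 5: x=1 → posterior Normal(7/68, 15/17)
obs 6: x=3/2 → posterior Normal(11/39, 10/13)

11/39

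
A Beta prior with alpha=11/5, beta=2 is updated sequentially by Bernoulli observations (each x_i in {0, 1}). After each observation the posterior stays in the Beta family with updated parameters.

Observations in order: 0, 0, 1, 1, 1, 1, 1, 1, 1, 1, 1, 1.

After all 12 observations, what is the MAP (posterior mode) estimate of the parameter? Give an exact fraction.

56/71

obs 1: x=0 → posterior Beta(11/5, 3)
obs 2: x=0 → posterior Beta(11/5, 4)
obs 3: x=1 → posterior Beta(16/5, 4)
obs 4: x=1 → posterior Beta(21/5, 4)
obs 5: x=1 → posterior Beta(26/5, 4)
obs 6: x=1 → posterior Beta(31/5, 4)
obs 7: x=1 → posterior Beta(36/5, 4)
obs 8: x=1 → posterior Beta(41/5, 4)
obs 9: x=1 → posterior Beta(46/5, 4)
obs 10: x=1 → posterior Beta(51/5, 4)
obs 11: x=1 → posterior Beta(56/5, 4)
obs 12: x=1 → posterior Beta(61/5, 4)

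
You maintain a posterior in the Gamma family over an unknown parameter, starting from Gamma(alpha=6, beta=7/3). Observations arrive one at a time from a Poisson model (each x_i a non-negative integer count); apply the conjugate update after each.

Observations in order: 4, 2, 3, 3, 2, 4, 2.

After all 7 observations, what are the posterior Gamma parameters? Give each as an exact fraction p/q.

obs 1: x=4 → posterior Gamma(10, 10/3)
obs 2: x=2 → posterior Gamma(12, 13/3)
obs 3: x=3 → posterior Gamma(15, 16/3)
obs 4: x=3 → posterior Gamma(18, 19/3)
obs 5: x=2 → posterior Gamma(20, 22/3)
obs 6: x=4 → posterior Gamma(24, 25/3)
obs 7: x=2 → posterior Gamma(26, 28/3)

alpha=26, beta=28/3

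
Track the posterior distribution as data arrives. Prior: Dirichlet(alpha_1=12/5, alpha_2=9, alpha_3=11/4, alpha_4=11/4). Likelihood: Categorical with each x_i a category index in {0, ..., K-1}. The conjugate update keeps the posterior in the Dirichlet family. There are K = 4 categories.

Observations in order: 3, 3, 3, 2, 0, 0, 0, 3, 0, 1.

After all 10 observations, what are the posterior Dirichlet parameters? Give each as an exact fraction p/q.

obs 1: x=3 → posterior Dirichlet(12/5, 9, 11/4, 15/4)
obs 2: x=3 → posterior Dirichlet(12/5, 9, 11/4, 19/4)
obs 3: x=3 → posterior Dirichlet(12/5, 9, 11/4, 23/4)
obs 4: x=2 → posterior Dirichlet(12/5, 9, 15/4, 23/4)
obs 5: x=0 → posterior Dirichlet(17/5, 9, 15/4, 23/4)
obs 6: x=0 → posterior Dirichlet(22/5, 9, 15/4, 23/4)
obs 7: x=0 → posterior Dirichlet(27/5, 9, 15/4, 23/4)
obs 8: x=3 → posterior Dirichlet(27/5, 9, 15/4, 27/4)
obs 9: x=0 → posterior Dirichlet(32/5, 9, 15/4, 27/4)
obs 10: x=1 → posterior Dirichlet(32/5, 10, 15/4, 27/4)

alpha_1=32/5, alpha_2=10, alpha_3=15/4, alpha_4=27/4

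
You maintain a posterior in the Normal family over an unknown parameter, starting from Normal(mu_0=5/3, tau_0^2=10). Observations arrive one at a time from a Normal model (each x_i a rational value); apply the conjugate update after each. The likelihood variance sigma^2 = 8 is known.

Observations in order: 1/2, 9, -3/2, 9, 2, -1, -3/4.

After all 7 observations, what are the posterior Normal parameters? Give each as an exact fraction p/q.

obs 1: x=1/2 → posterior Normal(55/54, 40/9)
obs 2: x=9 → posterior Normal(325/84, 20/7)
obs 3: x=-3/2 → posterior Normal(140/57, 40/19)
obs 4: x=9 → posterior Normal(275/72, 5/3)
obs 5: x=2 → posterior Normal(305/87, 40/29)
obs 6: x=-1 → posterior Normal(145/51, 20/17)
obs 7: x=-3/4 → posterior Normal(1115/468, 40/39)

mu_0=1115/468, tau_0^2=40/39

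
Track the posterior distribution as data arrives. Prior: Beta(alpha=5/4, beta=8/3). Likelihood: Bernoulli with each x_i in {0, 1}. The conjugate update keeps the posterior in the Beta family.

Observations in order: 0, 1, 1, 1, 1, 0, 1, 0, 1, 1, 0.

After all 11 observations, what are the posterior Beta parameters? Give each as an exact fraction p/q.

obs 1: x=0 → posterior Beta(5/4, 11/3)
obs 2: x=1 → posterior Beta(9/4, 11/3)
obs 3: x=1 → posterior Beta(13/4, 11/3)
obs 4: x=1 → posterior Beta(17/4, 11/3)
obs 5: x=1 → posterior Beta(21/4, 11/3)
obs 6: x=0 → posterior Beta(21/4, 14/3)
obs 7: x=1 → posterior Beta(25/4, 14/3)
obs 8: x=0 → posterior Beta(25/4, 17/3)
obs 9: x=1 → posterior Beta(29/4, 17/3)
obs 10: x=1 → posterior Beta(33/4, 17/3)
obs 11: x=0 → posterior Beta(33/4, 20/3)

alpha=33/4, beta=20/3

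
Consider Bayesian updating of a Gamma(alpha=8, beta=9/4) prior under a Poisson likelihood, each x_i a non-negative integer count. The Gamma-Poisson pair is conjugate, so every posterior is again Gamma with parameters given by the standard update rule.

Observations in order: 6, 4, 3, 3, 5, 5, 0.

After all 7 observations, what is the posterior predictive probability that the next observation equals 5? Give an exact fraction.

obs 1: x=6 → posterior Gamma(14, 13/4)
obs 2: x=4 → posterior Gamma(18, 17/4)
obs 3: x=3 → posterior Gamma(21, 21/4)
obs 4: x=3 → posterior Gamma(24, 25/4)
obs 5: x=5 → posterior Gamma(29, 29/4)
obs 6: x=5 → posterior Gamma(34, 33/4)
obs 7: x=0 → posterior Gamma(34, 37/4)

107105583542383757217294306040422452170267492617536982215104512/791717805254439023624865699561776475898803884688668051353443161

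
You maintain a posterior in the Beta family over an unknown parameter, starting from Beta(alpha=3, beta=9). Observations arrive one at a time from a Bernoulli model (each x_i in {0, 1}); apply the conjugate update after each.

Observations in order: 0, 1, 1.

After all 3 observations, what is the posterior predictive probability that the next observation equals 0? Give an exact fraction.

obs 1: x=0 → posterior Beta(3, 10)
obs 2: x=1 → posterior Beta(4, 10)
obs 3: x=1 → posterior Beta(5, 10)

2/3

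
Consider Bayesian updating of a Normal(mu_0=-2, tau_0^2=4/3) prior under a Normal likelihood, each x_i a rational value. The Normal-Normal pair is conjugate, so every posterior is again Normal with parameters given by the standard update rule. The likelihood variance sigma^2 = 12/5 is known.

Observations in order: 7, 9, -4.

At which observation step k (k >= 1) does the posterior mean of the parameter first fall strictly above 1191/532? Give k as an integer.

k = 2

obs 1: x=7 → posterior Normal(17/14, 6/7)
obs 2: x=9 → posterior Normal(62/19, 12/19)
obs 3: x=-4 → posterior Normal(7/4, 1/2)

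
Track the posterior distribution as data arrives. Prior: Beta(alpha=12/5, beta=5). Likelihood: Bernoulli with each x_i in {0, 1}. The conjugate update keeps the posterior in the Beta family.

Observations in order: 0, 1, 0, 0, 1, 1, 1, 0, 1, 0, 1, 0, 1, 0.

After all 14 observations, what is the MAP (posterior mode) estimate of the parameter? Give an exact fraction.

42/97

obs 1: x=0 → posterior Beta(12/5, 6)
obs 2: x=1 → posterior Beta(17/5, 6)
obs 3: x=0 → posterior Beta(17/5, 7)
obs 4: x=0 → posterior Beta(17/5, 8)
obs 5: x=1 → posterior Beta(22/5, 8)
obs 6: x=1 → posterior Beta(27/5, 8)
obs 7: x=1 → posterior Beta(32/5, 8)
obs 8: x=0 → posterior Beta(32/5, 9)
obs 9: x=1 → posterior Beta(37/5, 9)
obs 10: x=0 → posterior Beta(37/5, 10)
obs 11: x=1 → posterior Beta(42/5, 10)
obs 12: x=0 → posterior Beta(42/5, 11)
obs 13: x=1 → posterior Beta(47/5, 11)
obs 14: x=0 → posterior Beta(47/5, 12)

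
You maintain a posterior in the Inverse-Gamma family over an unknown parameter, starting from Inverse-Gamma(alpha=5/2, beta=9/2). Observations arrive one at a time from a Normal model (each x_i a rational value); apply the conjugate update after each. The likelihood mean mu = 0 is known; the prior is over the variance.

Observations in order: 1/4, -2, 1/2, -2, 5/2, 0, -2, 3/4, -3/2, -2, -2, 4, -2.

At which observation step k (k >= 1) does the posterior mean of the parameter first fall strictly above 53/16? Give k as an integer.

k = 12

obs 1: x=1/4 → posterior Inverse-Gamma(3, 145/32)
obs 2: x=-2 → posterior Inverse-Gamma(7/2, 209/32)
obs 3: x=1/2 → posterior Inverse-Gamma(4, 213/32)
obs 4: x=-2 → posterior Inverse-Gamma(9/2, 277/32)
obs 5: x=5/2 → posterior Inverse-Gamma(5, 377/32)
obs 6: x=0 → posterior Inverse-Gamma(11/2, 377/32)
obs 7: x=-2 → posterior Inverse-Gamma(6, 441/32)
obs 8: x=3/4 → posterior Inverse-Gamma(13/2, 225/16)
obs 9: x=-3/2 → posterior Inverse-Gamma(7, 243/16)
obs 10: x=-2 → posterior Inverse-Gamma(15/2, 275/16)
obs 11: x=-2 → posterior Inverse-Gamma(8, 307/16)
obs 12: x=4 → posterior Inverse-Gamma(17/2, 435/16)
obs 13: x=-2 → posterior Inverse-Gamma(9, 467/16)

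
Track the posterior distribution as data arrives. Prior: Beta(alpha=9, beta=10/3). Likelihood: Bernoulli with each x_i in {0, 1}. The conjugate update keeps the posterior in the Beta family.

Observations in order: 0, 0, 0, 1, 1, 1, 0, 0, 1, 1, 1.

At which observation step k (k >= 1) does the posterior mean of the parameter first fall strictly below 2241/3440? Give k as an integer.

k = 2

obs 1: x=0 → posterior Beta(9, 13/3)
obs 2: x=0 → posterior Beta(9, 16/3)
obs 3: x=0 → posterior Beta(9, 19/3)
obs 4: x=1 → posterior Beta(10, 19/3)
obs 5: x=1 → posterior Beta(11, 19/3)
obs 6: x=1 → posterior Beta(12, 19/3)
obs 7: x=0 → posterior Beta(12, 22/3)
obs 8: x=0 → posterior Beta(12, 25/3)
obs 9: x=1 → posterior Beta(13, 25/3)
obs 10: x=1 → posterior Beta(14, 25/3)
obs 11: x=1 → posterior Beta(15, 25/3)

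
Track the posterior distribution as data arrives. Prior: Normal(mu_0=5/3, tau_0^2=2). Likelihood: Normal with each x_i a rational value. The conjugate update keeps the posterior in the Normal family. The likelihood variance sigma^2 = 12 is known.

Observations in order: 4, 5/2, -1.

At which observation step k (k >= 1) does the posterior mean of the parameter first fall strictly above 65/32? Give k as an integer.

obs 1: x=4 → posterior Normal(2, 12/7)
obs 2: x=5/2 → posterior Normal(33/16, 3/2)
obs 3: x=-1 → posterior Normal(31/18, 4/3)

k = 2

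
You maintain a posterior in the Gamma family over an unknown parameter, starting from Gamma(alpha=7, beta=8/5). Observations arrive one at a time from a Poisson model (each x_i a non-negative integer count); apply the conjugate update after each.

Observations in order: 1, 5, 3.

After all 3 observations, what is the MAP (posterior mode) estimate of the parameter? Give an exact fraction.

75/23

obs 1: x=1 → posterior Gamma(8, 13/5)
obs 2: x=5 → posterior Gamma(13, 18/5)
obs 3: x=3 → posterior Gamma(16, 23/5)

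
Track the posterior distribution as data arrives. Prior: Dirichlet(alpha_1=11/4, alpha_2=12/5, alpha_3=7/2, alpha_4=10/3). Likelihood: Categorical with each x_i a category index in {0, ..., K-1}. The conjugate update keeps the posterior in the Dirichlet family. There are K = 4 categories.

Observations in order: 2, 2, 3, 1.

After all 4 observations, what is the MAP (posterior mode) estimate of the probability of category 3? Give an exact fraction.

obs 1: x=2 → posterior Dirichlet(11/4, 12/5, 9/2, 10/3)
obs 2: x=2 → posterior Dirichlet(11/4, 12/5, 11/2, 10/3)
obs 3: x=3 → posterior Dirichlet(11/4, 12/5, 11/2, 13/3)
obs 4: x=1 → posterior Dirichlet(11/4, 17/5, 11/2, 13/3)

200/719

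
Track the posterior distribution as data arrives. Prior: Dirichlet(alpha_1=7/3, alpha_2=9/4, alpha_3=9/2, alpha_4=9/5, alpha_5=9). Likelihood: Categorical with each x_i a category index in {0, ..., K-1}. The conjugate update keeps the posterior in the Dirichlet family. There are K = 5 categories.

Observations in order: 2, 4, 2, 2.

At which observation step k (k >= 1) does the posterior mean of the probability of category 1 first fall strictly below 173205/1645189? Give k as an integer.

obs 1: x=2 → posterior Dirichlet(7/3, 9/4, 11/2, 9/5, 9)
obs 2: x=4 → posterior Dirichlet(7/3, 9/4, 11/2, 9/5, 10)
obs 3: x=2 → posterior Dirichlet(7/3, 9/4, 13/2, 9/5, 10)
obs 4: x=2 → posterior Dirichlet(7/3, 9/4, 15/2, 9/5, 10)

k = 2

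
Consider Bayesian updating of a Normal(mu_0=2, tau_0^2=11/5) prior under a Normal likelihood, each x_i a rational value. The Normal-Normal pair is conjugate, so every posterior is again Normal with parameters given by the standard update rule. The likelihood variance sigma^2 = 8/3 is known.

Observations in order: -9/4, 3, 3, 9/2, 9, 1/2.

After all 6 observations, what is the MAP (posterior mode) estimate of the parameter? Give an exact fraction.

obs 1: x=-9/4 → posterior Normal(23/292, 88/73)
obs 2: x=3 → posterior Normal(419/424, 44/53)
obs 3: x=3 → posterior Normal(815/556, 88/139)
obs 4: x=9/2 → posterior Normal(1409/688, 22/43)
obs 5: x=9 → posterior Normal(2597/820, 88/205)
obs 6: x=1/2 → posterior Normal(2663/952, 44/119)

2663/952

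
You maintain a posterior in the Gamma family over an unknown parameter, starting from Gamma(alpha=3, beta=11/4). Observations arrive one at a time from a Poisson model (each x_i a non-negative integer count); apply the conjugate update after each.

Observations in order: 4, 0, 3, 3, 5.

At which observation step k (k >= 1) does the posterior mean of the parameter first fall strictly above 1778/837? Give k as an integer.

obs 1: x=4 → posterior Gamma(7, 15/4)
obs 2: x=0 → posterior Gamma(7, 19/4)
obs 3: x=3 → posterior Gamma(10, 23/4)
obs 4: x=3 → posterior Gamma(13, 27/4)
obs 5: x=5 → posterior Gamma(18, 31/4)

k = 5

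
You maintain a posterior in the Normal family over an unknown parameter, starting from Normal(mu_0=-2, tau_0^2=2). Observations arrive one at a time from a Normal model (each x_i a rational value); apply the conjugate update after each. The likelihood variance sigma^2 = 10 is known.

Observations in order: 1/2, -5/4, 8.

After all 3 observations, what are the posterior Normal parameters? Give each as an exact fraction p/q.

obs 1: x=1/2 → posterior Normal(-19/12, 5/3)
obs 2: x=-5/4 → posterior Normal(-43/28, 10/7)
obs 3: x=8 → posterior Normal(-11/32, 5/4)

mu_0=-11/32, tau_0^2=5/4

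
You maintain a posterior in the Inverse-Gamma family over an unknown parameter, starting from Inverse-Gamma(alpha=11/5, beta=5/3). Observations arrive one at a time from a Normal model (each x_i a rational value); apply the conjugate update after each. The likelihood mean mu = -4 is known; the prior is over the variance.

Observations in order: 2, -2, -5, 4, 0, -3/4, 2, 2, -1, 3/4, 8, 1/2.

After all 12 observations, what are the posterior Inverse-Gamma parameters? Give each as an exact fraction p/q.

alpha=41/5, beta=9665/48

obs 1: x=2 → posterior Inverse-Gamma(27/10, 59/3)
obs 2: x=-2 → posterior Inverse-Gamma(16/5, 65/3)
obs 3: x=-5 → posterior Inverse-Gamma(37/10, 133/6)
obs 4: x=4 → posterior Inverse-Gamma(21/5, 325/6)
obs 5: x=0 → posterior Inverse-Gamma(47/10, 373/6)
obs 6: x=-3/4 → posterior Inverse-Gamma(26/5, 6475/96)
obs 7: x=2 → posterior Inverse-Gamma(57/10, 8203/96)
obs 8: x=2 → posterior Inverse-Gamma(31/5, 9931/96)
obs 9: x=-1 → posterior Inverse-Gamma(67/10, 10363/96)
obs 10: x=3/4 → posterior Inverse-Gamma(36/5, 5723/48)
obs 11: x=8 → posterior Inverse-Gamma(77/10, 9179/48)
obs 12: x=1/2 → posterior Inverse-Gamma(41/5, 9665/48)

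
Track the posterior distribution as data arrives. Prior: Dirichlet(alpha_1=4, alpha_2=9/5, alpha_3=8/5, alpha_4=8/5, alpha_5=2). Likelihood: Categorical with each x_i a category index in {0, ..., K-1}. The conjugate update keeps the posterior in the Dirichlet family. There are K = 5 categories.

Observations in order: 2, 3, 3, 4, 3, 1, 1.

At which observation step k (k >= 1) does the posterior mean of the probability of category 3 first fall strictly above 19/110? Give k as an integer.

obs 1: x=2 → posterior Dirichlet(4, 9/5, 13/5, 8/5, 2)
obs 2: x=3 → posterior Dirichlet(4, 9/5, 13/5, 13/5, 2)
obs 3: x=3 → posterior Dirichlet(4, 9/5, 13/5, 18/5, 2)
obs 4: x=4 → posterior Dirichlet(4, 9/5, 13/5, 18/5, 3)
obs 5: x=3 → posterior Dirichlet(4, 9/5, 13/5, 23/5, 3)
obs 6: x=1 → posterior Dirichlet(4, 14/5, 13/5, 23/5, 3)
obs 7: x=1 → posterior Dirichlet(4, 19/5, 13/5, 23/5, 3)

k = 2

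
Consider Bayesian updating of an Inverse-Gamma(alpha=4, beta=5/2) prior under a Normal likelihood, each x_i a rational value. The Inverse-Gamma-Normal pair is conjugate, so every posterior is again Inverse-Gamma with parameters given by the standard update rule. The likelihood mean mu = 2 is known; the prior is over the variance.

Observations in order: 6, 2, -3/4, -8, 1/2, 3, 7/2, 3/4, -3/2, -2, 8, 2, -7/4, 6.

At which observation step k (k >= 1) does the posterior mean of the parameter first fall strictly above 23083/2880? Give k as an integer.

k = 4

obs 1: x=6 → posterior Inverse-Gamma(9/2, 21/2)
obs 2: x=2 → posterior Inverse-Gamma(5, 21/2)
obs 3: x=-3/4 → posterior Inverse-Gamma(11/2, 457/32)
obs 4: x=-8 → posterior Inverse-Gamma(6, 2057/32)
obs 5: x=1/2 → posterior Inverse-Gamma(13/2, 2093/32)
obs 6: x=3 → posterior Inverse-Gamma(7, 2109/32)
obs 7: x=7/2 → posterior Inverse-Gamma(15/2, 2145/32)
obs 8: x=3/4 → posterior Inverse-Gamma(8, 1085/16)
obs 9: x=-3/2 → posterior Inverse-Gamma(17/2, 1183/16)
obs 10: x=-2 → posterior Inverse-Gamma(9, 1311/16)
obs 11: x=8 → posterior Inverse-Gamma(19/2, 1599/16)
obs 12: x=2 → posterior Inverse-Gamma(10, 1599/16)
obs 13: x=-7/4 → posterior Inverse-Gamma(21/2, 3423/32)
obs 14: x=6 → posterior Inverse-Gamma(11, 3679/32)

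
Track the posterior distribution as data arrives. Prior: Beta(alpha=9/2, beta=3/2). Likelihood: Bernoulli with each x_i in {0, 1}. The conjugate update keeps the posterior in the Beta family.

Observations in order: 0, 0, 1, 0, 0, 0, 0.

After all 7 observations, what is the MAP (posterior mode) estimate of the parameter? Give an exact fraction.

9/22

obs 1: x=0 → posterior Beta(9/2, 5/2)
obs 2: x=0 → posterior Beta(9/2, 7/2)
obs 3: x=1 → posterior Beta(11/2, 7/2)
obs 4: x=0 → posterior Beta(11/2, 9/2)
obs 5: x=0 → posterior Beta(11/2, 11/2)
obs 6: x=0 → posterior Beta(11/2, 13/2)
obs 7: x=0 → posterior Beta(11/2, 15/2)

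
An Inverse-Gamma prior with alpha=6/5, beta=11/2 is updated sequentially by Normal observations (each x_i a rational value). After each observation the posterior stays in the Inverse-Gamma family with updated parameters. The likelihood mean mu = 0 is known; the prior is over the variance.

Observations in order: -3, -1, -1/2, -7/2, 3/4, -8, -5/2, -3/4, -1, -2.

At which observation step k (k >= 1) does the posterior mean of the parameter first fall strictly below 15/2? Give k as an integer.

k = 3

obs 1: x=-3 → posterior Inverse-Gamma(17/10, 10)
obs 2: x=-1 → posterior Inverse-Gamma(11/5, 21/2)
obs 3: x=-1/2 → posterior Inverse-Gamma(27/10, 85/8)
obs 4: x=-7/2 → posterior Inverse-Gamma(16/5, 67/4)
obs 5: x=3/4 → posterior Inverse-Gamma(37/10, 545/32)
obs 6: x=-8 → posterior Inverse-Gamma(21/5, 1569/32)
obs 7: x=-5/2 → posterior Inverse-Gamma(47/10, 1669/32)
obs 8: x=-3/4 → posterior Inverse-Gamma(26/5, 839/16)
obs 9: x=-1 → posterior Inverse-Gamma(57/10, 847/16)
obs 10: x=-2 → posterior Inverse-Gamma(31/5, 879/16)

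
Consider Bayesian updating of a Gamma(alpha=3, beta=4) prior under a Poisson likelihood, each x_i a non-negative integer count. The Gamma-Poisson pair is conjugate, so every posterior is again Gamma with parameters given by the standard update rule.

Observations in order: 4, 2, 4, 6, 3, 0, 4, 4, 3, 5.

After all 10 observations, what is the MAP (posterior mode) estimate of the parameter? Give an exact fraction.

37/14

obs 1: x=4 → posterior Gamma(7, 5)
obs 2: x=2 → posterior Gamma(9, 6)
obs 3: x=4 → posterior Gamma(13, 7)
obs 4: x=6 → posterior Gamma(19, 8)
obs 5: x=3 → posterior Gamma(22, 9)
obs 6: x=0 → posterior Gamma(22, 10)
obs 7: x=4 → posterior Gamma(26, 11)
obs 8: x=4 → posterior Gamma(30, 12)
obs 9: x=3 → posterior Gamma(33, 13)
obs 10: x=5 → posterior Gamma(38, 14)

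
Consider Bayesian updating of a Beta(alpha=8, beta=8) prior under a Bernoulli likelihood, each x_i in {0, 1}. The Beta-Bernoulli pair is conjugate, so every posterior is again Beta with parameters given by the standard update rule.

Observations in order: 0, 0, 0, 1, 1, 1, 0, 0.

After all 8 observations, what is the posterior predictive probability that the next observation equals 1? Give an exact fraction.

11/24

obs 1: x=0 → posterior Beta(8, 9)
obs 2: x=0 → posterior Beta(8, 10)
obs 3: x=0 → posterior Beta(8, 11)
obs 4: x=1 → posterior Beta(9, 11)
obs 5: x=1 → posterior Beta(10, 11)
obs 6: x=1 → posterior Beta(11, 11)
obs 7: x=0 → posterior Beta(11, 12)
obs 8: x=0 → posterior Beta(11, 13)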